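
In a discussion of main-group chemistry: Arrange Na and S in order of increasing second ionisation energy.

IE_2 is the cost of taking one more electron from the +1 cation: Na⁺ is the bare [Ne] core; S⁺ still has 5 valence electrons.
Breaking into a closed-shell core is much more expensive than removing a leftover valence electron — Na has the largest IE_2 here.
Approximate IE_2 values (kJ/mol): Na 4562, S 2252.
Hence IE_2: S < Na.

S < Na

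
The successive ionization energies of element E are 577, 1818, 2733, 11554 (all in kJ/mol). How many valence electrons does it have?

3

Look for the largest jump between consecutive ionization energies: IE4/IE3 ≈ 4.2, far larger than any earlier ratio.
That jump marks the point where a core electron is being removed. So the atom has 3 valence electrons.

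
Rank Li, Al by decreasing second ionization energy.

Li > Al

After 1 electron has been removed, what remains? Li⁺ is the bare [He] core; Al⁺ still has 2 valence electrons.
Pulling an electron out of a noble-gas core costs far more than removing a remaining valence electron, so Li sits at the high end of IE_2.
Tabulated IE_2 (kJ/mol): Li 7298, Al 1817.
Overall IE_2 order: Al < Li.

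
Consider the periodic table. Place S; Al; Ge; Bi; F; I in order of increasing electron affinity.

Atoms with high Z_eff and room in the valence shell (especially the halogens) have the most exothermic electron affinities.
Here both period and group differ, so the two effects have to be weighed against each other.
Bi > Al: the two effects oppose for this pair; the across-period effect wins (91 vs 42 kJ/mol).
Ge > Bi: period and group pull opposite ways; the down-group shift dominates (119 vs 91 kJ/mol).
S > Ge: both effects reinforce here, so S is clearly the higher of the two.
I > S: period and group pull opposite ways; the across-period shift dominates (295 vs 200 kJ/mol).
F > I: they share group 17; the group trend gives F the larger value.
Tabulated electron affinity (kJ/mol): F 328, Al 42, S 200, Ge 119, I 295, Bi 91.
So from lowest to highest: Al < Bi < Ge < S < I < F.

Al < Bi < Ge < S < I < F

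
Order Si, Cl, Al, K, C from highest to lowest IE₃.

IE_3 is the cost of taking one more electron from the +2 cation: Si²⁺ still has 2 valence electrons; Cl²⁺ still has 5 valence electrons; Al²⁺ still has 1 valence electron; K²⁺ is already 1 electron into the core; C²⁺ still has 2 valence electrons.
Usually core removal costs more than valence removal, but here the competition is close: a tightly held n=2 valence electron can cost more to remove than an n=3 core electron, so the actual values have to decide it.
Valence configurations: Si²⁺ [Ne]3s², Cl²⁺ [Ne]3s²3p³, Al²⁺ [Ne]3s¹, C²⁺ [He]2s².
Tabulated IE_3 (kJ/mol): Si 3232, Cl 3822, Al 2745, K 4420, C 4620.
Hence IE_3: Al < Si < Cl < K < C.

C > K > Cl > Si > Al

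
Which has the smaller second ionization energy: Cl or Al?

IE_2 is the cost of taking one more electron from the +1 cation: Cl⁺ still has 6 valence electrons; Al⁺ still has 2 valence electrons.
All are still removing valence electrons, so compare the +1 ions as you would atoms: IE_2 generally rises across a period (higher Z_eff) and falls down a group (larger shell), subject to the usual subshell exceptions.
Valence configurations: Cl⁺ [Ne]3s²3p⁴, Al⁺ [Ne]3s².
Approximate IE_2 values (kJ/mol): Cl 2298, Al 1817.
Hence IE_2: Al < Cl.

Al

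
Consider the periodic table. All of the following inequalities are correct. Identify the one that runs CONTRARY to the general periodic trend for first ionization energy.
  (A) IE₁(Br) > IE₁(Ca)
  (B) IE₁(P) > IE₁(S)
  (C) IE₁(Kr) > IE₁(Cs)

(B)

The general trend: first ionization energy increases across a period and decreases down a group.
(A) Br (period 4, group 17) vs Ca (period 4, group 2): the stated order agrees with the simple trend.
(B) P (period 3, group 15) vs S (period 3, group 16): the stated order contradicts the simple trend.
(C) Kr (period 4, group 18) vs Cs (period 6, group 1): the stated order agrees with the simple trend.
The exception is (B): S (3p⁴) ionizes more easily than half-filled P (3p³) because the paired 3p electron in S is pushed out by e⁻–e⁻ repulsion.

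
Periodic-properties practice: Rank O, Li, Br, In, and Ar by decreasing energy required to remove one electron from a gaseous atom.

Li is in period 2, group 1; O is in period 2, group 16; Ar is in period 3, group 18; Br is in period 4, group 17; In is in period 5, group 13.
Across a period the outer electron is held more tightly (higher IE₁); down a group it sits in a higher shell, more shielded, and comes off more easily.
These span different periods and groups, so the two trends combine.
In > Li: period and group pull opposite ways; the across-period shift dominates (558 vs 520 kJ/mol).
Br > In: both effects reinforce here, so Br is clearly the higher of the two.
O > Br: period and group pull opposite ways; the down-group shift dominates (1314 vs 1140 kJ/mol).
Ar > O: period and group pull opposite ways; the across-period shift dominates (1521 vs 1314 kJ/mol).
Tabulated first ionization energy (kJ/mol): Li 520, O 1314, Ar 1521, Br 1140, In 558.
So from highest to lowest: Ar > O > Br > In > Li.

Ar > O > Br > In > Li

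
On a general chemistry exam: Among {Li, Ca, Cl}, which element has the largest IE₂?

Li

The second ionization energy removes an electron from the +1 ion. For each element: Li⁺ is the bare [He] core; Ca⁺ still has 1 valence electron; Cl⁺ still has 6 valence electrons.
Pulling an electron out of a noble-gas core costs far more than removing a remaining valence electron, so Li sits at the high end of IE_2.
Valence configurations: Ca⁺ [Ar]4s¹, Cl⁺ [Ne]3s²3p⁴.
The numbers (kJ/mol): Li 7298, Ca 1145, Cl 2298.
Overall IE_2 order: Ca < Cl < Li.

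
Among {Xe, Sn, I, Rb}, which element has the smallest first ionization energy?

Rb

Rb is in period 5, group 1; Sn is in period 5, group 14; I is in period 5, group 17; Xe is in period 5, group 18.
Removing the outermost electron gets harder across a period and easier down a group.
All lie in period 5, so first ionization energy increases left to right.
The smallest first ionization energy among these belongs to Rb.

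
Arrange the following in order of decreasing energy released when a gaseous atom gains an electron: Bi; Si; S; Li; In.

S > Si > Bi > Li > In

Li is in period 2, group 1; Si is in period 3, group 14; S is in period 3, group 16; In is in period 5, group 13; Bi is in period 6, group 15.
Electron affinity generally becomes more exothermic across a period toward the halogens and less exothermic down a group.
These span different periods and groups, so the two trends combine.
Li > In: period and group pull opposite ways; the down-group shift dominates (60 vs 29 kJ/mol).
Bi > Li: the two effects oppose for this pair; the across-period effect wins (91 vs 60 kJ/mol).
Si > Bi: period and group pull opposite ways; the down-group shift dominates (134 vs 91 kJ/mol).
S > Si: both are in period 3; the period trend gives S the larger value.
Approximate values (kJ/mol): Li 60, Si 134, S 200, In 29, Bi 91.
So from highest to lowest: S > Si > Bi > Li > In.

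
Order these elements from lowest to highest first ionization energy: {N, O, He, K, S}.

K, S, O, N, He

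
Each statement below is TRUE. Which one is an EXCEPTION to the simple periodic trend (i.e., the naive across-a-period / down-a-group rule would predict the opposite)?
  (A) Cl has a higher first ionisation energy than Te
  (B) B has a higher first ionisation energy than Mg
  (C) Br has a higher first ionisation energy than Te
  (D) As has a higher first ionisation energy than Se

The general trend: first ionisation energy increases across a period and decreases down a group.
(A) Cl (period 3, group 17) vs Te (period 5, group 16): the stated order agrees with the simple trend.
(B) B (period 2, group 13) vs Mg (period 3, group 2): the stated order agrees with the simple trend.
(C) Br (period 4, group 17) vs Te (period 5, group 16): the stated order agrees with the simple trend.
(D) As (period 4, group 15) vs Se (period 4, group 16): the stated order contradicts the simple trend.
The exception is (D): Se (4p⁴) ionizes more easily than half-filled As (4p³).

(D)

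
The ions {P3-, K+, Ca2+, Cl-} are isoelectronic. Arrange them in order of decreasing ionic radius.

P3- > Cl- > K+ > Ca2+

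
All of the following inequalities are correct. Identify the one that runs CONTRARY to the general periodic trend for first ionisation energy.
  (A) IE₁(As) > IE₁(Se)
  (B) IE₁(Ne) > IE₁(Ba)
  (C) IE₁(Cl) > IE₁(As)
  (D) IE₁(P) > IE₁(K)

The general trend: first ionisation energy increases across a period and decreases down a group.
(A) As (period 4, group 15) vs Se (period 4, group 16): the stated order contradicts the simple trend.
(B) Ne (period 2, group 18) vs Ba (period 6, group 2): the stated order agrees with the simple trend.
(C) Cl (period 3, group 17) vs As (period 4, group 15): the stated order agrees with the simple trend.
(D) P (period 3, group 15) vs K (period 4, group 1): the stated order agrees with the simple trend.
The exception is (A): Se (4p⁴) ionizes more easily than half-filled As (4p³).

(A)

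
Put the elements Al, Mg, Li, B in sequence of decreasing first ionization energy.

B > Mg > Al > Li

Li is in period 2, group 1; B is in period 2, group 13; Mg is in period 3, group 2; Al is in period 3, group 13.
IE₁ increases left→right with effective nuclear charge and decreases top→bottom as the valence shell moves farther out.
Here both period and group differ, so the two effects have to be weighed against each other.
Al > Li: the two effects oppose for this pair; the across-period effect wins (578 vs 520 kJ/mol).
Mg > Al: this pair runs against the simple trend — see the exception note.
B > Mg: relative to Mg, both the across-period and down-group shifts push B's first ionization energy up.
Note the exception: Mg has a higher first ionization energy than Al, contrary to the simple trend — Al's single 3p electron is easier to remove than one from Mg's filled 3s².
For reference (kJ/mol): Li 520, B 801, Mg 738, Al 578.
So from highest to lowest: B > Mg > Al > Li.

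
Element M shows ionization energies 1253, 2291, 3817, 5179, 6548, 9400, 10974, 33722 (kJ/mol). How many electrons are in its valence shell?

7

Look for the largest jump between consecutive ionization energies: IE8/IE7 ≈ 3.1, far larger than any earlier ratio.
That jump marks the point where a core electron is being removed. So the atom has 7 valence electrons.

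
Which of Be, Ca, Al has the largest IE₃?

Be

The third ionization energy removes an electron from the +2 ion. For each element: Be²⁺ is the bare [He] core; Ca²⁺ is the bare [Ar] core; Al²⁺ still has 1 valence electron.
Breaking into a closed-shell core is much more expensive than removing a leftover valence electron — Ca and Be have the largest IE_3 here.
Approximate IE_3 values (kJ/mol): Be 14849, Ca 4912, Al 2745.
Overall IE_3 order: Al < Ca < Be.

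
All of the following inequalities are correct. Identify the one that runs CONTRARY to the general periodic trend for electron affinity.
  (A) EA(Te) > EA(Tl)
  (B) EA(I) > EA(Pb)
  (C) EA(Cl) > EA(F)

(C)

The general trend: electron affinity increases across a period and decreases down a group.
(A) Te (period 5, group 16) vs Tl (period 6, group 13): the stated order agrees with the simple trend.
(B) I (period 5, group 17) vs Pb (period 6, group 14): the stated order agrees with the simple trend.
(C) Cl (period 3, group 17) vs F (period 2, group 17): the stated order contradicts the simple trend.
The exception is (C): F's small 2p subshell makes the incoming electron feel strong e⁻–e⁻ repulsion, so Cl actually releases more energy on gaining an electron.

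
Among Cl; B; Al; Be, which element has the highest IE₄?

B

After 3 electrons have been removed, what remains? Cl³⁺ still has 4 valence electrons; B³⁺ is the bare [He] core; Al³⁺ is the bare [Ne] core; Be³⁺ is already 1 electron into the core.
Breaking into a closed-shell core is much more expensive than removing a leftover valence electron — Al, Be and B have the largest IE_4 here.
Tabulated IE_4 (kJ/mol): Cl 5159, B 25026, Al 11577, Be 21007.
Putting it together, IE_4: Cl < Al < Be < B.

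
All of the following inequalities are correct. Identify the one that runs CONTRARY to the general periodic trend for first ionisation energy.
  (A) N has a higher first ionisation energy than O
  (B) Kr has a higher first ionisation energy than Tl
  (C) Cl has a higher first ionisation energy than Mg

(A)

The general trend: first ionisation energy increases across a period and decreases down a group.
(A) N (period 2, group 15) vs O (period 2, group 16): the stated order contradicts the simple trend.
(B) Kr (period 4, group 18) vs Tl (period 6, group 13): the stated order agrees with the simple trend.
(C) Cl (period 3, group 17) vs Mg (period 3, group 2): the stated order agrees with the simple trend.
The exception is (A): pairing an electron in O's 2p⁴ costs repulsion energy, so O ionizes more easily than half-filled N (2p³).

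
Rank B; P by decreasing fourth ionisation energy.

B > P

Consider each +3 ion: B³⁺ is the bare [He] core; P³⁺ still has 2 valence electrons.
Pulling an electron out of a noble-gas core costs far more than removing a remaining valence electron, so B sits at the high end of IE_4.
Tabulated IE_4 (kJ/mol): B 25026, P 4964.
So the fourth ionization energies run P < B.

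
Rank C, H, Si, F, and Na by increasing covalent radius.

H < F < C < Si < Na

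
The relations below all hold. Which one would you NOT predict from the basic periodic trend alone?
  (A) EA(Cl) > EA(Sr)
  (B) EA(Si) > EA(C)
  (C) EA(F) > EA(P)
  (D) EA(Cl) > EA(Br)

(B)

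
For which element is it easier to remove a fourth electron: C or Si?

Consider each +3 ion: C³⁺ still has 1 valence electron; Si³⁺ still has 1 valence electron.
All are still removing valence electrons, so compare the +3 ions as you would atoms: IE_4 generally rises across a period (higher Z_eff) and falls down a group (larger shell), subject to the usual subshell exceptions.
Valence configurations: C³⁺ [He]2s¹, Si³⁺ [Ne]3s¹.
The numbers (kJ/mol): C 6223, Si 4356.
Putting it together, IE_4: Si < C.

Si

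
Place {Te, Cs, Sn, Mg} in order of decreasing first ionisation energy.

Te > Mg > Sn > Cs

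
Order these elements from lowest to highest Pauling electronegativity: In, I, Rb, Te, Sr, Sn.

Smaller atoms with higher effective nuclear charge are more electronegative.
All lie in period 5, so electronegativity increases left to right.
So from lowest to highest: Rb < Sr < In < Sn < Te < I.

Rb < Sr < In < Sn < Te < I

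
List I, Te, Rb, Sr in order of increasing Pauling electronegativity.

Rb is in period 5, group 1; Sr is in period 5, group 2; Te is in period 5, group 16; I is in period 5, group 17.
Atoms toward the upper right of the periodic table pull bonding electrons most strongly.
All lie in period 5, so electronegativity increases left to right.
So from lowest to highest: Rb < Sr < Te < I.

Rb, Sr, Te, I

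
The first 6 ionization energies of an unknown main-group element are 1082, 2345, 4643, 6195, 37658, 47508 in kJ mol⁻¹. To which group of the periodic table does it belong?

Look for the largest jump between consecutive ionization energies: IE5/IE4 ≈ 6.1, far larger than any earlier ratio.
That jump marks the point where a core electron is being removed. So the atom has 4 valence electrons.
A main-group element with 4 valence electrons is in group 14.

Group 14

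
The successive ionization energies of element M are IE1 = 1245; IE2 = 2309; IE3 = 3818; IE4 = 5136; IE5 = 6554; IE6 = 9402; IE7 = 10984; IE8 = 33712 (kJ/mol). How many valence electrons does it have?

7

Look for the largest jump between consecutive ionization energies: IE8/IE7 ≈ 3.1, far larger than any earlier ratio.
That jump marks the point where a core electron is being removed. So the atom has 7 valence electrons.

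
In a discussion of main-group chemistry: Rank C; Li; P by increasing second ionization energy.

The second ionization energy removes an electron from the +1 ion. For each element: C⁺ still has 3 valence electrons; Li⁺ is the bare [He] core; P⁺ still has 4 valence electrons.
Breaking into a closed-shell core is much more expensive than removing a leftover valence electron — Li has the largest IE_2 here.
Valence configurations: C⁺ [He]2s²2p¹, P⁺ [Ne]3s²3p².
The numbers (kJ/mol): C 2353, Li 7298, P 1907.
Putting it together, IE_2: P < C < Li.

P < C < Li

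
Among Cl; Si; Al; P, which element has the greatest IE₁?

Cl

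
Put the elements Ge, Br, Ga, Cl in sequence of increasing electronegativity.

Smaller atoms with higher effective nuclear charge are more electronegative.
Neither a single period nor a single group — weigh both effects.
Ge > Ga: both are in period 4; the period trend gives Ge the larger value.
Br > Ge: Br lies to the right of Ge in period 4, so the across-period effect alone puts Br higher.
Cl > Br: Cl sits above Br in group 17, so the down-group effect alone puts Cl higher.
Tabulated electronegativity (Pauling): Cl 3.16, Ga 1.81, Ge 2.01, Br 2.96.
So from lowest to highest: Ga < Ge < Br < Cl.

Ga < Ge < Br < Cl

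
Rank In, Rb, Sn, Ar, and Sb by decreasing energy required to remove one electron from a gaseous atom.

Ar > Sb > Sn > In > Rb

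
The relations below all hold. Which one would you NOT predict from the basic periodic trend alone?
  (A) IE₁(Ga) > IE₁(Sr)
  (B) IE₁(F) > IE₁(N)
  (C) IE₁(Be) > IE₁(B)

The general trend: IE₁ increases across a period and decreases down a group.
(A) Ga (period 4, group 13) vs Sr (period 5, group 2): the stated order agrees with the simple trend.
(B) F (period 2, group 17) vs N (period 2, group 15): the stated order agrees with the simple trend.
(C) Be (period 2, group 2) vs B (period 2, group 13): the stated order contradicts the simple trend.
The exception is (C): removing B's lone 2p electron is easier than breaking Be's filled 2s².

(C)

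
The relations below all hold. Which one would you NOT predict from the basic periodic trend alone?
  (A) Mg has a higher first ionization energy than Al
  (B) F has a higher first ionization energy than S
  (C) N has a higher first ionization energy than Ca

The general trend: first ionization energy increases across a period and decreases down a group.
(A) Mg (period 3, group 2) vs Al (period 3, group 13): the stated order contradicts the simple trend.
(B) F (period 2, group 17) vs S (period 3, group 16): the stated order agrees with the simple trend.
(C) N (period 2, group 15) vs Ca (period 4, group 2): the stated order agrees with the simple trend.
The exception is (A): Al's single 3p electron is easier to remove than one from Mg's filled 3s².

(A)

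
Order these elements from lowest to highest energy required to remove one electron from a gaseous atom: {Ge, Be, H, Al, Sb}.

Al, Ge, Sb, Be, H

Removing the outermost electron gets harder across a period and easier down a group.
A diagonal step moves right (one effect) and down (the opposite effect) at once.
Ge > Al: period and group pull opposite ways; the across-period shift dominates (762 vs 578 kJ/mol).
Sb > Ge: the two effects oppose for this pair; the across-period effect wins (831 vs 762 kJ/mol).
Be > Sb: period and group pull opposite ways; the down-group shift dominates (900 vs 831 kJ/mol).
H > Be: period and group pull opposite ways; the down-group shift dominates (1312 vs 900 kJ/mol).
Approximate values (kJ/mol): H 1312, Be 900, Al 578, Ge 762, Sb 831.
So from lowest to highest: Al < Ge < Sb < Be < H.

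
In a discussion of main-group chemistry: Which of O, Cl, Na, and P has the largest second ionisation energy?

Na

Consider each +1 ion: O⁺ still has 5 valence electrons; Cl⁺ still has 6 valence electrons; Na⁺ is the bare [Ne] core; P⁺ still has 4 valence electrons.
Breaking into a closed-shell core is much more expensive than removing a leftover valence electron — Na has the largest IE_2 here.
Valence configurations: O⁺ [He]2s²2p³, Cl⁺ [Ne]3s²3p⁴, P⁺ [Ne]3s²3p².
Approximate IE_2 values (kJ/mol): O 3388, Cl 2298, Na 4562, P 1907.
Hence IE_2: P < Cl < O < Na.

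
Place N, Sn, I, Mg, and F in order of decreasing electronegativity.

F, N, I, Sn, Mg

Electronegativity increases across a period and decreases down a group, tracking effective nuclear charge and atomic size.
These span different periods and groups, so the two trends combine.
Sn > Mg: period and group pull opposite ways; the across-period shift dominates (1.96 vs 1.31).
I > Sn: both are in period 5; the period trend gives I the larger value.
N > I: period and group pull opposite ways; the down-group shift dominates (3.04 vs 2.66).
F > N: F lies to the right of N in period 2, so the across-period effect alone puts F higher.
For reference (Pauling): N 3.04, F 3.98, Mg 1.31, Sn 1.96, I 2.66.
So from highest to lowest: F > N > I > Sn > Mg.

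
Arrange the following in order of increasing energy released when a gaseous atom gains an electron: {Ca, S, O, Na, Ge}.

Ca < Na < Ge < O < S

EA tends to increase across a period and decrease down a group, though the pattern is less regular than for IE or radius.
These span different periods and groups, so the two trends combine.
Na > Ca: period and group pull opposite ways; the down-group shift dominates (53 vs 2 kJ/mol).
Ge > Na: period and group pull opposite ways; the across-period shift dominates (119 vs 53 kJ/mol).
O > Ge: both effects reinforce here, so O is clearly the higher of the two.
S > O: this pair runs against the simple trend — see the exception note.
Note the exception: S has a higher electron affinity than O, contrary to the simple trend — the compact 2p subshell of O repels the added electron more than S's larger 3p does.
Approximate values (kJ/mol): O 141, Na 53, S 200, Ca 2, Ge 119.
So from lowest to highest: Ca < Na < Ge < O < S.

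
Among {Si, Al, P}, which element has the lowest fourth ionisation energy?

Si

The fourth ionization energy removes an electron from the +3 ion. For each element: Si³⁺ still has 1 valence electron; Al³⁺ is the bare [Ne] core; P³⁺ still has 2 valence electrons.
Pulling an electron out of a noble-gas core costs far more than removing a remaining valence electron, so Al sits at the high end of IE_4.
Valence configurations: Si³⁺ [Ne]3s¹, P³⁺ [Ne]3s².
Approximate IE_4 values (kJ/mol): Si 4356, Al 11577, P 4964.
Overall IE_4 order: Si < P < Al.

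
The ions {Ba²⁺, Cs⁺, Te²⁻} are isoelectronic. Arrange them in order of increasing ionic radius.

All of these have 54 electrons, so size is governed by nuclear charge alone: the more protons, the stronger the pull on the same electron cloud, and the smaller the ion.
Nuclear charges: Ba²⁺ (Z=56), Cs⁺ (Z=55), Te²⁻ (Z=52).
Smallest to largest: Ba²⁺ < Cs⁺ < Te²⁻.

Ba²⁺, Cs⁺, Te²⁻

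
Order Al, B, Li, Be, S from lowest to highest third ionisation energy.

Al, S, B, Li, Be

IE_3 is the cost of taking one more electron from the +2 cation: Al²⁺ still has 1 valence electron; B²⁺ still has 1 valence electron; Li²⁺ is already 1 electron into the core; Be²⁺ is the bare [He] core; S²⁺ still has 4 valence electrons.
Pulling an electron out of a noble-gas core costs far more than removing a remaining valence electron, so Li and Be sit at the high end of IE_3.
Valence configurations: Al²⁺ [Ne]3s¹, B²⁺ [He]2s¹, S²⁺ [Ne]3s²3p².
Tabulated IE_3 (kJ/mol): Al 2745, B 3660, Li 11815, Be 14849, S 3357.
Hence IE_3: Al < S < B < Li < Be.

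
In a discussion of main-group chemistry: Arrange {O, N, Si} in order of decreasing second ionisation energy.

Consider each +1 ion: O⁺ still has 5 valence electrons; N⁺ still has 4 valence electrons; Si⁺ still has 3 valence electrons.
All are still removing valence electrons, so compare the +1 ions as you would atoms: IE_2 generally rises across a period (higher Z_eff) and falls down a group (larger shell), subject to the usual subshell exceptions.
Valence configurations: O⁺ [He]2s²2p³, N⁺ [He]2s²2p², Si⁺ [Ne]3s²3p¹.
The numbers (kJ/mol): O 3388, N 2856, Si 1577.
Putting it together, IE_2: Si < N < O.

O > N > Si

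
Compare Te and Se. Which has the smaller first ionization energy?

Te

Removing the outermost electron gets harder across a period and easier down a group.
All are in group 16, so first ionization energy increases up the group.
So Te has the smaller first ionization energy (Te < Se).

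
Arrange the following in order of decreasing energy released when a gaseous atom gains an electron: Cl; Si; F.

F is in period 2, group 17; Si is in period 3, group 14; Cl is in period 3, group 17.
EA tends to increase across a period and decrease down a group, though the pattern is less regular than for IE or radius.
Here both period and group differ, so the two effects have to be weighed against each other.
F > Si: both effects reinforce here, so F is clearly the higher of the two.
Cl > F: this pair runs against the simple trend — see the exception note.
Note the exception: Cl has a higher electron affinity than F, contrary to the simple trend — F's small 2p subshell makes the incoming electron feel strong e⁻–e⁻ repulsion, so Cl actually releases more energy on gaining an electron.
For reference (kJ/mol): F 328, Si 134, Cl 349.
So from highest to lowest: Cl > F > Si.

Cl, F, Si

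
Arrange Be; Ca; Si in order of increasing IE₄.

Si, Ca, Be

Consider each +3 ion: Be³⁺ is already 1 electron into the core; Ca³⁺ is already 1 electron into the core; Si³⁺ still has 1 valence electron.
Pulling an electron out of a noble-gas core costs far more than removing a remaining valence electron, so Ca and Be sit at the high end of IE_4.
Tabulated IE_4 (kJ/mol): Be 21007, Ca 6491, Si 4356.
Putting it together, IE_4: Si < Ca < Be.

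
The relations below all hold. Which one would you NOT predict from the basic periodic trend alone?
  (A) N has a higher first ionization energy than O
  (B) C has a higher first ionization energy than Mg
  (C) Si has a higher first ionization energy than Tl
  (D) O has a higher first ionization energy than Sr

The general trend: first ionization energy increases across a period and decreases down a group.
(A) N (period 2, group 15) vs O (period 2, group 16): the stated order contradicts the simple trend.
(B) C (period 2, group 14) vs Mg (period 3, group 2): the stated order agrees with the simple trend.
(C) Si (period 3, group 14) vs Tl (period 6, group 13): the stated order agrees with the simple trend.
(D) O (period 2, group 16) vs Sr (period 5, group 2): the stated order agrees with the simple trend.
The exception is (A): pairing an electron in O's 2p⁴ costs repulsion energy, so O ionizes more easily than half-filled N (2p³).

(A)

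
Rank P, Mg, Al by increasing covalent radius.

P < Al < Mg

Mg is in period 3, group 2; Al is in period 3, group 13; P is in period 3, group 15.
Radius decreases left→right (rising Z_eff, same n) and increases top→bottom (higher n).
All lie in period 3, so atomic radius increases right to left.
So from smallest to largest: P < Al < Mg.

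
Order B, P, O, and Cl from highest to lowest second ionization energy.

After 1 electron has been removed, what remains? B⁺ still has 2 valence electrons; P⁺ still has 4 valence electrons; O⁺ still has 5 valence electrons; Cl⁺ still has 6 valence electrons.
All are still removing valence electrons, so compare the +1 ions as you would atoms: IE_2 generally rises across a period (higher Z_eff) and falls down a group (larger shell), subject to the usual subshell exceptions.
Valence configurations: B⁺ [He]2s², P⁺ [Ne]3s²3p², O⁺ [He]2s²2p³, Cl⁺ [Ne]3s²3p⁴.
Tabulated IE_2 (kJ/mol): B 2427, P 1907, O 3388, Cl 2298.
Overall IE_2 order: P < Cl < B < O.

O > B > Cl > P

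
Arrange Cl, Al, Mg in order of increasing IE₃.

Al, Cl, Mg

After 2 electrons have been removed, what remains? Cl²⁺ still has 5 valence electrons; Al²⁺ still has 1 valence electron; Mg²⁺ is the bare [Ne] core.
Pulling an electron out of a noble-gas core costs far more than removing a remaining valence electron, so Mg sits at the high end of IE_3.
Valence configurations: Cl²⁺ [Ne]3s²3p³, Al²⁺ [Ne]3s¹.
Approximate IE_3 values (kJ/mol): Cl 3822, Al 2745, Mg 7733.
Putting it together, IE_3: Al < Cl < Mg.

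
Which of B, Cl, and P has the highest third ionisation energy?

Cl

IE_3 is the cost of taking one more electron from the +2 cation: B²⁺ still has 1 valence electron; Cl²⁺ still has 5 valence electrons; P²⁺ still has 3 valence electrons.
All are still removing valence electrons, so compare the +2 ions as you would atoms: IE_3 generally rises across a period (higher Z_eff) and falls down a group (larger shell), subject to the usual subshell exceptions.
Valence configurations: B²⁺ [He]2s¹, Cl²⁺ [Ne]3s²3p³, P²⁺ [Ne]3s²3p¹.
Tabulated IE_3 (kJ/mol): B 3660, Cl 3822, P 2914.
Putting it together, IE_3: P < B < Cl.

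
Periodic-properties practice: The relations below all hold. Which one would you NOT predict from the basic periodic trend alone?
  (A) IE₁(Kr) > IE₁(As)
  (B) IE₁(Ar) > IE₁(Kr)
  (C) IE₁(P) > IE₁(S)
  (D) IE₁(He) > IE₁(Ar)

The general trend: IE₁ increases across a period and decreases down a group.
(A) Kr (period 4, group 18) vs As (period 4, group 15): the stated order agrees with the simple trend.
(B) Ar (period 3, group 18) vs Kr (period 4, group 18): the stated order agrees with the simple trend.
(C) P (period 3, group 15) vs S (period 3, group 16): the stated order contradicts the simple trend.
(D) He (period 1, group 18) vs Ar (period 3, group 18): the stated order agrees with the simple trend.
The exception is (C): S (3p⁴) ionizes more easily than half-filled P (3p³) because the paired 3p electron in S is pushed out by e⁻–e⁻ repulsion.

(C)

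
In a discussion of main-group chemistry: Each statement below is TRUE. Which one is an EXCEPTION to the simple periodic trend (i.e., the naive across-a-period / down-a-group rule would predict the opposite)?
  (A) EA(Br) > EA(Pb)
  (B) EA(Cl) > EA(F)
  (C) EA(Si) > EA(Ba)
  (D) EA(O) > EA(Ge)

The general trend: electron affinity increases across a period and decreases down a group.
(A) Br (period 4, group 17) vs Pb (period 6, group 14): the stated order agrees with the simple trend.
(B) Cl (period 3, group 17) vs F (period 2, group 17): the stated order contradicts the simple trend.
(C) Si (period 3, group 14) vs Ba (period 6, group 2): the stated order agrees with the simple trend.
(D) O (period 2, group 16) vs Ge (period 4, group 14): the stated order agrees with the simple trend.
The exception is (B): F's small 2p subshell makes the incoming electron feel strong e⁻–e⁻ repulsion, so Cl actually releases more energy on gaining an electron.

(B)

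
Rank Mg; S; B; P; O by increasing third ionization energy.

P < S < B < O < Mg

After 2 electrons have been removed, what remains? Mg²⁺ is the bare [Ne] core; S²⁺ still has 4 valence electrons; B²⁺ still has 1 valence electron; P²⁺ still has 3 valence electrons; O²⁺ still has 4 valence electrons.
Core electrons are held far more tightly than valence electrons, so Mg tops the IE_3 order.
Valence configurations: S²⁺ [Ne]3s²3p², B²⁺ [He]2s¹, P²⁺ [Ne]3s²3p¹, O²⁺ [He]2s²2p².
Tabulated IE_3 (kJ/mol): Mg 7733, S 3357, B 3660, P 2914, O 5300.
Overall IE_3 order: P < S < B < O < Mg.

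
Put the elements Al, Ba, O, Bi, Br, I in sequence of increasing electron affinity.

Ba < Al < Bi < O < I < Br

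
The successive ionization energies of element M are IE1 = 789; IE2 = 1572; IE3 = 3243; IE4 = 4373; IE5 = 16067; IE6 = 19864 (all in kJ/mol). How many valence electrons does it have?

4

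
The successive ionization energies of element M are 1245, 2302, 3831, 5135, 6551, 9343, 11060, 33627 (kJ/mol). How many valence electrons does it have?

Look for the largest jump between consecutive ionization energies: IE8/IE7 ≈ 3.0, far larger than any earlier ratio.
That jump marks the point where a core electron is being removed. So the atom has 7 valence electrons.

7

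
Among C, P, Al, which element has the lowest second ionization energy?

Al

IE_2 is the cost of taking one more electron from the +1 cation: C⁺ still has 3 valence electrons; P⁺ still has 4 valence electrons; Al⁺ still has 2 valence electrons.
All are still removing valence electrons, so compare the +1 ions as you would atoms: IE_2 generally rises across a period (higher Z_eff) and falls down a group (larger shell), subject to the usual subshell exceptions.
Valence configurations: C⁺ [He]2s²2p¹, P⁺ [Ne]3s²3p², Al⁺ [Ne]3s².
The numbers (kJ/mol): C 2353, P 1907, Al 1817.
Putting it together, IE_2: Al < P < C.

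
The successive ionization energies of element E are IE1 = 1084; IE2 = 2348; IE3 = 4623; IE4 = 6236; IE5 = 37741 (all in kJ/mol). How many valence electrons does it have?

4

Look for the largest jump between consecutive ionization energies: IE5/IE4 ≈ 6.1, far larger than any earlier ratio.
That jump marks the point where a core electron is being removed. So the atom has 4 valence electrons.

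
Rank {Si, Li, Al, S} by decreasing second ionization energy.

Li, S, Al, Si

The second ionization energy removes an electron from the +1 ion. For each element: Si⁺ still has 3 valence electrons; Li⁺ is the bare [He] core; Al⁺ still has 2 valence electrons; S⁺ still has 5 valence electrons.
Pulling an electron out of a noble-gas core costs far more than removing a remaining valence electron, so Li sits at the high end of IE_2.
Valence configurations: Si⁺ [Ne]3s²3p¹, Al⁺ [Ne]3s², S⁺ [Ne]3s²3p³.
Si⁺ loses a lone 3p electron whereas Al⁺ must break into a filled 3s² pair, so IE_2(Al) > IE_2(Si) even though Si has the higher nuclear charge.
The numbers (kJ/mol): Si 1577, Li 7298, Al 1817, S 2252.
Hence IE_2: Si < Al < S < Li.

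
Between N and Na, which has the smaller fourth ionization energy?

N

The fourth ionization energy removes an electron from the +3 ion. For each element: N³⁺ still has 2 valence electrons; Na³⁺ is already 2 electrons into the core.
Core electrons are held far more tightly than valence electrons, so Na tops the IE_4 order.
Approximate IE_4 values (kJ/mol): N 7475, Na 9543.
Overall IE_4 order: N < Na.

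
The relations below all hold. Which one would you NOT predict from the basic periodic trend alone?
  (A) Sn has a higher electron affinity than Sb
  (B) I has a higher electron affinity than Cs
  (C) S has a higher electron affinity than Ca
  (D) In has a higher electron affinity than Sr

(A)

The general trend: electron affinity increases across a period and decreases down a group.
(A) Sn (period 5, group 14) vs Sb (period 5, group 15): the stated order contradicts the simple trend.
(B) I (period 5, group 17) vs Cs (period 6, group 1): the stated order agrees with the simple trend.
(C) S (period 3, group 16) vs Ca (period 4, group 2): the stated order agrees with the simple trend.
(D) In (period 5, group 13) vs Sr (period 5, group 2): the stated order agrees with the simple trend.
The exception is (A): adding an electron to Sb's half-filled 5p³ is unfavourable, so Sn has the more exothermic EA.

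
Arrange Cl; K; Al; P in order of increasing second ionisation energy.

IE_2 is the cost of taking one more electron from the +1 cation: Cl⁺ still has 6 valence electrons; K⁺ is the bare [Ar] core; Al⁺ still has 2 valence electrons; P⁺ still has 4 valence electrons.
Pulling an electron out of a noble-gas core costs far more than removing a remaining valence electron, so K sits at the high end of IE_2.
Valence configurations: Cl⁺ [Ne]3s²3p⁴, Al⁺ [Ne]3s², P⁺ [Ne]3s²3p².
The numbers (kJ/mol): Cl 2298, K 3052, Al 1817, P 1907.
Hence IE_2: Al < P < Cl < K.

Al < P < Cl < K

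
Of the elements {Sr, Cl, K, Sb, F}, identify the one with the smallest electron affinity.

Sr

F is in period 2, group 17; Cl is in period 3, group 17; K is in period 4, group 1; Sr is in period 5, group 2; Sb is in period 5, group 15.
Adding an electron releases more energy for atoms nearer the top right (short of the noble gases).
Here both period and group differ, so the two effects have to be weighed against each other.
K > Sr: period and group pull opposite ways; the down-group shift dominates (48 vs 5 kJ/mol).
Sb > K: period and group pull opposite ways; the across-period shift dominates (103 vs 48 kJ/mol).
F > Sb: both effects reinforce here, so F is clearly the higher of the two.
Cl > F: this pair runs against the simple trend — see the exception note.
Note the exception: Cl has a higher electron affinity than F, contrary to the simple trend — F's small 2p subshell makes the incoming electron feel strong e⁻–e⁻ repulsion, so Cl actually releases more energy on gaining an electron.
Approximate values (kJ/mol): F 328, Cl 349, K 48, Sr 5, Sb 103.
The smallest electron affinity among these belongs to Sr.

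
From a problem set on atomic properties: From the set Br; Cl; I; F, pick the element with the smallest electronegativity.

F is in period 2, group 17; Cl is in period 3, group 17; Br is in period 4, group 17; I is in period 5, group 17.
Atoms toward the upper right of the periodic table pull bonding electrons most strongly.
All are in group 17, so electronegativity increases up the group.
The smallest electronegativity among these belongs to I.

I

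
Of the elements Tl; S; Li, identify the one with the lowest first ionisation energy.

Li is in period 2, group 1; S is in period 3, group 16; Tl is in period 6, group 13.
Across a period the outer electron is held more tightly (higher IE₁); down a group it sits in a higher shell, more shielded, and comes off more easily.
Here both period and group differ, so the two effects have to be weighed against each other.
Tl > Li: the two effects oppose for this pair; the across-period effect wins (589 vs 520 kJ/mol).
S > Tl: relative to Tl, both the across-period and down-group shifts push S's first ionization energy up.
Approximate values (kJ/mol): Li 520, S 1000, Tl 589.
The lowest first ionisation energy among these belongs to Li.

Li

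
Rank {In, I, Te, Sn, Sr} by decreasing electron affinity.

I > Te > Sn > In > Sr

Sr is in period 5, group 2; In is in period 5, group 13; Sn is in period 5, group 14; Te is in period 5, group 16; I is in period 5, group 17.
EA tends to increase across a period and decrease down a group, though the pattern is less regular than for IE or radius.
All lie in period 5, so electron affinity increases left to right.
So from highest to lowest: I > Te > Sn > In > Sr.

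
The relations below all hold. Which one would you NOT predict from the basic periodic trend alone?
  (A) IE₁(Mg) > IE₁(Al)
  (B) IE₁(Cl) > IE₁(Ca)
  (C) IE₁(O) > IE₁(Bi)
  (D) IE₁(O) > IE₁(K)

(A)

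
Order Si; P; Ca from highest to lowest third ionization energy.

Consider each +2 ion: Si²⁺ still has 2 valence electrons; P²⁺ still has 3 valence electrons; Ca²⁺ is the bare [Ar] core.
Breaking into a closed-shell core is much more expensive than removing a leftover valence electron — Ca has the largest IE_3 here.
Valence configurations: Si²⁺ [Ne]3s², P²⁺ [Ne]3s²3p¹.
P²⁺ loses a lone 3p electron whereas Si²⁺ must break into a filled 3s² pair, so IE_3(Si) > IE_3(P) even though P has the higher nuclear charge.
Tabulated IE_3 (kJ/mol): Si 3232, P 2914, Ca 4912.
Putting it together, IE_3: P < Si < Ca.

Ca > Si > P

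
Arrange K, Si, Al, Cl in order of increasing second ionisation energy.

After 1 electron has been removed, what remains? K⁺ is the bare [Ar] core; Si⁺ still has 3 valence electrons; Al⁺ still has 2 valence electrons; Cl⁺ still has 6 valence electrons.
Core electrons are held far more tightly than valence electrons, so K tops the IE_2 order.
Valence configurations: Si⁺ [Ne]3s²3p¹, Al⁺ [Ne]3s², Cl⁺ [Ne]3s²3p⁴.
Si⁺ loses a lone 3p electron whereas Al⁺ must break into a filled 3s² pair, so IE_2(Al) > IE_2(Si) even though Si has the higher nuclear charge.
Approximate IE_2 values (kJ/mol): K 3052, Si 1577, Al 1817, Cl 2298.
So the second ionization energies run Si < Al < Cl < K.

Si < Al < Cl < K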